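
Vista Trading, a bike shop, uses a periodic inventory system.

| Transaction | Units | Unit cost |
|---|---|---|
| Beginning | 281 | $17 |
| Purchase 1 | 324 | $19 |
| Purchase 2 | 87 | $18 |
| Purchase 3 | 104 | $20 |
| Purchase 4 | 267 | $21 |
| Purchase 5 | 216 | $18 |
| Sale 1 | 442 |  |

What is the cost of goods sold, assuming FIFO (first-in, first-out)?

COGS = $7,836

Sale 1 (442) [FIFO — oldest first]: 281 @ $17 + 161 @ $19 = $7,836
Ending inventory: 163 @ $19 + 87 @ $18 + 104 @ $20 + 267 @ $21 + 216 @ $18 = $16,238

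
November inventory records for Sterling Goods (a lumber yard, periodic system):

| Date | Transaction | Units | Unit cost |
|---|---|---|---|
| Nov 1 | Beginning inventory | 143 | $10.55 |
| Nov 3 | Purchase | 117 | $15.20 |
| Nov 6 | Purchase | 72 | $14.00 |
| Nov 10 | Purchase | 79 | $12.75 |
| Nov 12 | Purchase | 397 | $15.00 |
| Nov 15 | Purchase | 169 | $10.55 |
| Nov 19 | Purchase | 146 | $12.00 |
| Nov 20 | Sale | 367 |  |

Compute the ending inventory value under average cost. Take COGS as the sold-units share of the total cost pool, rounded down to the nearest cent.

Ending inventory = $9,958.10

Nov 20, sell 367: 367/1123 × $14,792.25 → $4,834.15
Ending inventory (cost pool remaining) = $9,958.10
Check: goods available $14,792.25 = COGS $4,834.15 + ending $9,958.10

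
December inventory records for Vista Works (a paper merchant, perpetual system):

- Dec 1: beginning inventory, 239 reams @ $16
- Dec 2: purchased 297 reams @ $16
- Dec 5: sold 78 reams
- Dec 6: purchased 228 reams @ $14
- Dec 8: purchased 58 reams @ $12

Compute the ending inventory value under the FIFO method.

Ending inventory = $11,216

Dec 5, 78 sold [FIFO — oldest first]: 78 @ $16 = $1,248
Ending inventory: 161 @ $16 + 297 @ $16 + 228 @ $14 + 58 @ $12 = $11,216
Check: goods available $12,464 = COGS $1,248 + ending $11,216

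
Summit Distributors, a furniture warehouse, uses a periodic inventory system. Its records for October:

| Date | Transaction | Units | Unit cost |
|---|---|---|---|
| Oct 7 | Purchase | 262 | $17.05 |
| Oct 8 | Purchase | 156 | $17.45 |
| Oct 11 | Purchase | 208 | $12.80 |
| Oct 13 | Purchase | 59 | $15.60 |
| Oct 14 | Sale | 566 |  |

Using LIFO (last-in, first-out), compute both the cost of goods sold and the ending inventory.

COGS = $8,743.15; ending inventory = $2,028.95

Oct 14, 566 sold [LIFO — newest first]: 59 @ $15.60 + 208 @ $12.80 + 156 @ $17.45 + 143 @ $17.05 = $8,743.15
Ending inventory: 119 @ $17.05 = $2,028.95
Check: goods available $10,772.10 = COGS $8,743.15 + ending $2,028.95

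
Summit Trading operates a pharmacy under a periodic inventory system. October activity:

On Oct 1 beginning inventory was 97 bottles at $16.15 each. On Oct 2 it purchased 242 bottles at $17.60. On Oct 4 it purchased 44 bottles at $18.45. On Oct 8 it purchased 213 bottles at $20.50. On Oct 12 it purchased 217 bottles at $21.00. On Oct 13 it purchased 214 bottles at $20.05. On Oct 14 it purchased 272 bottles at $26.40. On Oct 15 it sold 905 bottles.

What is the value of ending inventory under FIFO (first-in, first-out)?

Ending inventory = $9,626.90

Oct 15, 905 sold [FIFO — oldest first]: 97 @ $16.15 + 242 @ $17.60 + 44 @ $18.45 + 213 @ $20.50 + 217 @ $21.00 + 92 @ $20.05 = $17,405.65
Ending inventory: 122 @ $20.05 + 272 @ $26.40 = $9,626.90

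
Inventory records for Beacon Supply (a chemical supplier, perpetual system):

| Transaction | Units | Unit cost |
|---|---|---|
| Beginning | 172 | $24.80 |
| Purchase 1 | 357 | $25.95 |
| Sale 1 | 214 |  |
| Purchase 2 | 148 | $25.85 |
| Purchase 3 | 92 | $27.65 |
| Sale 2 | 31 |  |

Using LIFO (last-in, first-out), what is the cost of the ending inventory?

Ending inventory = $13,488.90

Sale 1 (214) [LIFO — newest first]: 214 @ $25.95 = $5,553.30
Sale 2 (31) [LIFO — newest first]: 31 @ $27.65 = $857.15
Total COGS = $5,553.30 + $857.15 = $6,410.45
Ending inventory: 172 @ $24.80 + 143 @ $25.95 + 148 @ $25.85 + 61 @ $27.65 = $13,488.90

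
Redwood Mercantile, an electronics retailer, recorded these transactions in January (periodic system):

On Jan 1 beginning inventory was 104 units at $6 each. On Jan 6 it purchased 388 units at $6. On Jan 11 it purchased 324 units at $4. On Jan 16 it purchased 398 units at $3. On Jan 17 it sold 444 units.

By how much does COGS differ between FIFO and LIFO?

$1,286

FIFO COGS: 104 @ $6 + 340 @ $6 = $2,664
LIFO COGS: 398 @ $3 + 46 @ $4 = $1,378
Difference = |$2,664 − $1,378| = $1,286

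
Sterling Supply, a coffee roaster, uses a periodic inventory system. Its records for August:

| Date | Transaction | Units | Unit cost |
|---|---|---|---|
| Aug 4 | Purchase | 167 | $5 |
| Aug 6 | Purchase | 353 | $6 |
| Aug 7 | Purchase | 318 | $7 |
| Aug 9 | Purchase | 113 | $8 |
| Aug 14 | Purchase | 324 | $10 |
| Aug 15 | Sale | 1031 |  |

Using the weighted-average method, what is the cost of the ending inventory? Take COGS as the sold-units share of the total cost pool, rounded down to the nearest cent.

Aug 15, sell 1031: 1031/1275 × $9,323.00 → $7,538.83
Ending inventory (cost pool remaining) = $1,784.17

Ending inventory = $1,784.17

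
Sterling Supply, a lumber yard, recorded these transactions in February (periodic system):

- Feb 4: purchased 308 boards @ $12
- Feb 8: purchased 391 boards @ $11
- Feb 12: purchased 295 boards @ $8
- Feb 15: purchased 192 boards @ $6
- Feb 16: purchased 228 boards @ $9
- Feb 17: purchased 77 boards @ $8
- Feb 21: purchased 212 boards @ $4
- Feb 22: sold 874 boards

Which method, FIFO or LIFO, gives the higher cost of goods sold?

FIFO

FIFO COGS: 308 @ $12 + 391 @ $11 + 175 @ $8 = $9,397
LIFO COGS: 212 @ $4 + 77 @ $8 + 228 @ $9 + 192 @ $6 + 165 @ $8 = $5,988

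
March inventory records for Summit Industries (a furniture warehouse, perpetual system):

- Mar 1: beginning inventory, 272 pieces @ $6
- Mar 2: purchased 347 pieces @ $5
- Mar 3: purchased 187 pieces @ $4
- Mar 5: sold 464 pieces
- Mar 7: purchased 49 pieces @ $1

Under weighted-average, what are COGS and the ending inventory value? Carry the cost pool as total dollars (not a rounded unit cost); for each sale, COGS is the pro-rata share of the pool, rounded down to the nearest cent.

After Mar 1: 272 on hand, pool $1,632.00 (≈ $6.0000 each)
After Mar 2: 619 on hand, pool $3,367.00 (≈ $5.4394 each)
After Mar 3: 806 on hand, pool $4,115.00 (≈ $5.1055 each)
Mar 5, sell 464: 464/806 × $4,115.00 → $2,368.93
After Mar 7: 391 on hand, pool $1,795.07 (≈ $4.5910 each)
Ending inventory (cost pool remaining) = $1,795.07
Check: goods available $4,164.00 = COGS $2,368.93 + ending $1,795.07

COGS = $2,368.93; ending inventory = $1,795.07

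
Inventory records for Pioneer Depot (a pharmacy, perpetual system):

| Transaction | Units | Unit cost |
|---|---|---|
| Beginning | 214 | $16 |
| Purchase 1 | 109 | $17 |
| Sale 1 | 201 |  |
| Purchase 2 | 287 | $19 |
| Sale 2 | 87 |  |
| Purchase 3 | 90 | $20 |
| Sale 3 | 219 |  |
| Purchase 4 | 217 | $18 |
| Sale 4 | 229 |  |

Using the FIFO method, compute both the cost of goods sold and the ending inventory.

Sale 1 (201) [FIFO — oldest first]: 201 @ $16 = $3,216
Sale 2 (87) [FIFO — oldest first]: 13 @ $16 + 74 @ $17 = $1,466
Sale 3 (219) [FIFO — oldest first]: 35 @ $17 + 184 @ $19 = $4,091
Sale 4 (229) [FIFO — oldest first]: 103 @ $19 + 90 @ $20 + 36 @ $18 = $4,405
Total COGS = $3,216 + $1,466 + $4,091 + $4,405 = $13,178
Ending inventory: 181 @ $18 = $3,258
Check: goods available $16,436 = COGS $13,178 + ending $3,258

COGS = $13,178; ending inventory = $3,258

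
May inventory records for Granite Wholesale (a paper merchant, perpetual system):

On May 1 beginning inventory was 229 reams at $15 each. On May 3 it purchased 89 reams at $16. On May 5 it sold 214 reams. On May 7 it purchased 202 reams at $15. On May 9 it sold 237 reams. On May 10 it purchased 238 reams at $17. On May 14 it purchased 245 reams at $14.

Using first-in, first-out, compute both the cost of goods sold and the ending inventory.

COGS = $6,854; ending inventory = $8,511

May 5, 214 sold [FIFO — oldest first]: 214 @ $15 = $3,210
May 9, 237 sold [FIFO — oldest first]: 15 @ $15 + 89 @ $16 + 133 @ $15 = $3,644
Total COGS = $3,210 + $3,644 = $6,854
Ending inventory: 69 @ $15 + 238 @ $17 + 245 @ $14 = $8,511
Check: goods available $15,365 = COGS $6,854 + ending $8,511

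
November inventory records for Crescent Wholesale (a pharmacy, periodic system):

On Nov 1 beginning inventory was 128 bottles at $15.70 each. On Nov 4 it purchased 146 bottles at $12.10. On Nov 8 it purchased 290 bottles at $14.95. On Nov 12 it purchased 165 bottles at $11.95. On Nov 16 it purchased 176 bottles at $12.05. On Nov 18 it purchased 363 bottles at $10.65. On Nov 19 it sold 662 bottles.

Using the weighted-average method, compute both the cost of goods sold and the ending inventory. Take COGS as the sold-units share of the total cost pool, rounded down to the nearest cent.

Nov 19, sell 662: 662/1268 × $16,070.20 → $8,389.96
Ending inventory (cost pool remaining) = $7,680.24
Check: goods available $16,070.20 = COGS $8,389.96 + ending $7,680.24

COGS = $8,389.96; ending inventory = $7,680.24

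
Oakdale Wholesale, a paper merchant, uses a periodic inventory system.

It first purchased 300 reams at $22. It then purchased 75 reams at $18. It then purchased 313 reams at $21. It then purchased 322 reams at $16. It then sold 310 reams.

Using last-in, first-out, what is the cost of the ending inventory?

Sale 1 (310) [LIFO — newest first]: 310 @ $16 = $4,960
Ending inventory: 300 @ $22 + 75 @ $18 + 313 @ $21 + 12 @ $16 = $14,715

Ending inventory = $14,715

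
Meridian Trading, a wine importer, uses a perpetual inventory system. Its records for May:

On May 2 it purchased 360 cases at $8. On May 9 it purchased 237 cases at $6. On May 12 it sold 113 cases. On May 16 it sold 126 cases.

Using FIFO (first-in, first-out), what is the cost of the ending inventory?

May 12, 113 sold [FIFO — oldest first]: 113 @ $8 = $904
May 16, 126 sold [FIFO — oldest first]: 126 @ $8 = $1,008
Total COGS = $904 + $1,008 = $1,912
Ending inventory: 121 @ $8 + 237 @ $6 = $2,390
Check: goods available $4,302 = COGS $1,912 + ending $2,390

Ending inventory = $2,390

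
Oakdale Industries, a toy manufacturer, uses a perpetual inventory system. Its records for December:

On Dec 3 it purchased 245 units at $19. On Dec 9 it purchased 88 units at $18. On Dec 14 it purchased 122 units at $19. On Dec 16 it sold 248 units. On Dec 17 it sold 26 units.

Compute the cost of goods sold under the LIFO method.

Dec 16, 248 sold [LIFO — newest first]: 122 @ $19 + 88 @ $18 + 38 @ $19 = $4,624
Dec 17, 26 sold [LIFO — newest first]: 26 @ $19 = $494
Total COGS = $4,624 + $494 = $5,118
Ending inventory: 181 @ $19 = $3,439
Check: goods available $8,557 = COGS $5,118 + ending $3,439

COGS = $5,118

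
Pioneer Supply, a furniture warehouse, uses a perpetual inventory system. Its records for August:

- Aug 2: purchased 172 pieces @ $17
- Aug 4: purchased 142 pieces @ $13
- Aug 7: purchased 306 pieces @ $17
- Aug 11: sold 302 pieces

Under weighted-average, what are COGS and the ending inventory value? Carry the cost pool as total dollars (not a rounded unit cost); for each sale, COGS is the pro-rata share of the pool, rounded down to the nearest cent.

COGS = $4,857.32; ending inventory = $5,114.68

After Aug 2: 172 on hand, pool $2,924.00 (≈ $17.0000 each)
After Aug 4: 314 on hand, pool $4,770.00 (≈ $15.1911 each)
After Aug 7: 620 on hand, pool $9,972.00 (≈ $16.0839 each)
Aug 11, sell 302: 302/620 × $9,972.00 → $4,857.32
Ending inventory (cost pool remaining) = $5,114.68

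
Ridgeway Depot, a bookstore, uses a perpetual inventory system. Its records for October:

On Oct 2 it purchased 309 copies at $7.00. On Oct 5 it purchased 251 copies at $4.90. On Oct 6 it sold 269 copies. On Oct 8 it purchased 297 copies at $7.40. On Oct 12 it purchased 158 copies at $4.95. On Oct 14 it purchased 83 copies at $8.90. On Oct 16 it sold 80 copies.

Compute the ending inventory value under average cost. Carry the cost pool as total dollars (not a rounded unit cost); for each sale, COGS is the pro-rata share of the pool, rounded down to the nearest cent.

Ending inventory = $4,952.71

After Oct 2: 309 on hand, pool $2,163.00 (≈ $7.0000 each)
After Oct 5: 560 on hand, pool $3,392.90 (≈ $6.0587 each)
Oct 6, sell 269: 269/560 × $3,392.90 → $1,629.80
After Oct 8: 588 on hand, pool $3,960.90 (≈ $6.7362 each)
After Oct 12: 746 on hand, pool $4,743.00 (≈ $6.3579 each)
After Oct 14: 829 on hand, pool $5,481.70 (≈ $6.6124 each)
Oct 16, sell 80: 80/829 × $5,481.70 → $528.99
Total COGS = $1,629.80 + $528.99 = $2,158.79
Ending inventory (cost pool remaining) = $4,952.71
Check: goods available $7,111.50 = COGS $2,158.79 + ending $4,952.71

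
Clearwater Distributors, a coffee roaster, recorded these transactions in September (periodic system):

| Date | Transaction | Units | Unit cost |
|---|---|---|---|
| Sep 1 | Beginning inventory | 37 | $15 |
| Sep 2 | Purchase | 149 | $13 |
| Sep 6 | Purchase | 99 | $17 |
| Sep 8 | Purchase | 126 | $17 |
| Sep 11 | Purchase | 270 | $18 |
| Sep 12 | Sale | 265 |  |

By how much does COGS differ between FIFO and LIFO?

FIFO COGS: 37 @ $15 + 149 @ $13 + 79 @ $17 = $3,835
LIFO COGS: 265 @ $18 = $4,770
Difference = |$3,835 − $4,770| = $935

$935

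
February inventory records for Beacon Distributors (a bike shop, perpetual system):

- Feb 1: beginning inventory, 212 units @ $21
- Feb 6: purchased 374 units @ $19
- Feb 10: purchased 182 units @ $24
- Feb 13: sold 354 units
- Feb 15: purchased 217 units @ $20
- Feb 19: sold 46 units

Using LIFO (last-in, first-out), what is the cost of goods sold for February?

Feb 13, 354 sold [LIFO — newest first]: 182 @ $24 + 172 @ $19 = $7,636
Feb 19, 46 sold [LIFO — newest first]: 46 @ $20 = $920
Total COGS = $7,636 + $920 = $8,556
Ending inventory: 212 @ $21 + 202 @ $19 + 171 @ $20 = $11,710
Check: goods available $20,266 = COGS $8,556 + ending $11,710

COGS = $8,556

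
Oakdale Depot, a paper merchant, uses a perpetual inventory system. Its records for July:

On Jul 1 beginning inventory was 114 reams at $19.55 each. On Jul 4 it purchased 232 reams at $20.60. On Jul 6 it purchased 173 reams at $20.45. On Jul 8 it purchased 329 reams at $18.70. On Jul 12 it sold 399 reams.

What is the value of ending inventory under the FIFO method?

Jul 12, 399 sold [FIFO — oldest first]: 114 @ $19.55 + 232 @ $20.60 + 53 @ $20.45 = $8,091.75
Ending inventory: 120 @ $20.45 + 329 @ $18.70 = $8,606.30
Check: goods available $16,698.05 = COGS $8,091.75 + ending $8,606.30

Ending inventory = $8,606.30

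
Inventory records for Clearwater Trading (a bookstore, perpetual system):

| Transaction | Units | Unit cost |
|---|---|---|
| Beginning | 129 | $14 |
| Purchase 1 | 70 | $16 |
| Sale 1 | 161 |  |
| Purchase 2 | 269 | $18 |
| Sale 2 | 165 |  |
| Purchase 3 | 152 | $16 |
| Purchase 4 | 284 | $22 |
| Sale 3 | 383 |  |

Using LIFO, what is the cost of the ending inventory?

Sale 1 (161) [LIFO — newest first]: 70 @ $16 + 91 @ $14 = $2,394
Sale 2 (165) [LIFO — newest first]: 165 @ $18 = $2,970
Sale 3 (383) [LIFO — newest first]: 284 @ $22 + 99 @ $16 = $7,832
Total COGS = $2,394 + $2,970 + $7,832 = $13,196
Ending inventory: 38 @ $14 + 104 @ $18 + 53 @ $16 = $3,252

Ending inventory = $3,252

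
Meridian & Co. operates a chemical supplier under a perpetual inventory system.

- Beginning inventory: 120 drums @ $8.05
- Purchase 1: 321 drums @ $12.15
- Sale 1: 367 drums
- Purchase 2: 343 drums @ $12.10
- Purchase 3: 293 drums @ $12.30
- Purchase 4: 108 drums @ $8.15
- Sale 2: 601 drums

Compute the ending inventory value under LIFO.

Sale 1 (367) [LIFO — newest first]: 321 @ $12.15 + 46 @ $8.05 = $4,270.45
Sale 2 (601) [LIFO — newest first]: 108 @ $8.15 + 293 @ $12.30 + 200 @ $12.10 = $6,904.10
Total COGS = $4,270.45 + $6,904.10 = $11,174.55
Ending inventory: 74 @ $8.05 + 143 @ $12.10 = $2,326.00

Ending inventory = $2,326.00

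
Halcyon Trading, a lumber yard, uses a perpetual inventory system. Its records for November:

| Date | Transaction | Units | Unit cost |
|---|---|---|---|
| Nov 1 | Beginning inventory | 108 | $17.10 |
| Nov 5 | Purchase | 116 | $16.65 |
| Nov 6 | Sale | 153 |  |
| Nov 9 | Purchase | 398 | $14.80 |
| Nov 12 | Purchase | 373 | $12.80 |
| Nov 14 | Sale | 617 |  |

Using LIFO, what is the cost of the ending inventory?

Nov 6, 153 sold [LIFO — newest first]: 116 @ $16.65 + 37 @ $17.10 = $2,564.10
Nov 14, 617 sold [LIFO — newest first]: 373 @ $12.80 + 244 @ $14.80 = $8,385.60
Total COGS = $2,564.10 + $8,385.60 = $10,949.70
Ending inventory: 71 @ $17.10 + 154 @ $14.80 = $3,493.30

Ending inventory = $3,493.30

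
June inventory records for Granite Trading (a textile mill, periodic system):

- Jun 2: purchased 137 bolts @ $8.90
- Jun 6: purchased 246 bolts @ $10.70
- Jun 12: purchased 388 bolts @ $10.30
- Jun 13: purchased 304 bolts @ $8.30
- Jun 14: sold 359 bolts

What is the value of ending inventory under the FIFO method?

Ending inventory = $6,776.40

Jun 14, 359 sold [FIFO — oldest first]: 137 @ $8.90 + 222 @ $10.70 = $3,594.70
Ending inventory: 24 @ $10.70 + 388 @ $10.30 + 304 @ $8.30 = $6,776.40
Check: goods available $10,371.10 = COGS $3,594.70 + ending $6,776.40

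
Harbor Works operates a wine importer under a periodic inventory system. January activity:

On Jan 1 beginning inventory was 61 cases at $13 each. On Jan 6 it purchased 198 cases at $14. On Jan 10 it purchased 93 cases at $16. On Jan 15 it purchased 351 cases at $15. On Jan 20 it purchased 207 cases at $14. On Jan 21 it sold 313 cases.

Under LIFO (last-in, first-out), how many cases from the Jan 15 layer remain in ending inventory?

245

Jan 21, 313 sold [LIFO — newest first]: 207 @ $14 + 106 @ $15 = $4,488
Ending inventory: 61 @ $13 + 198 @ $14 + 93 @ $16 + 245 @ $15 = $8,728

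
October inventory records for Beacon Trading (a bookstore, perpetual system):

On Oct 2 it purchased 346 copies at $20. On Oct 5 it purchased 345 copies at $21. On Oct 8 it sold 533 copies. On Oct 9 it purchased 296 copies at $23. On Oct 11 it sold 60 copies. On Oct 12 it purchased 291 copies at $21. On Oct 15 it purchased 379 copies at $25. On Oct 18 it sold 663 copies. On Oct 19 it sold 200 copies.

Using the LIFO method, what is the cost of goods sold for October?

COGS = $32,410

Oct 8, 533 sold [LIFO — newest first]: 345 @ $21 + 188 @ $20 = $11,005
Oct 11, 60 sold [LIFO — newest first]: 60 @ $23 = $1,380
Oct 18, 663 sold [LIFO — newest first]: 379 @ $25 + 284 @ $21 = $15,439
Oct 19, 200 sold [LIFO — newest first]: 7 @ $21 + 193 @ $23 = $4,586
Total COGS = $11,005 + $1,380 + $15,439 + $4,586 = $32,410
Ending inventory: 158 @ $20 + 43 @ $23 = $4,149
Check: goods available $36,559 = COGS $32,410 + ending $4,149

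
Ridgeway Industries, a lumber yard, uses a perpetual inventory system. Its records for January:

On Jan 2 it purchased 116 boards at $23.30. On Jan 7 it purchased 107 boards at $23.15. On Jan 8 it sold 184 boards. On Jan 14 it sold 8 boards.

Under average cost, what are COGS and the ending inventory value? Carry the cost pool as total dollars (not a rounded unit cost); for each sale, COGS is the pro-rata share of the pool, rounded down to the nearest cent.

After Jan 2: 116 on hand, pool $2,702.80 (≈ $23.3000 each)
After Jan 7: 223 on hand, pool $5,179.85 (≈ $23.2280 each)
Jan 8, sell 184: 184/223 × $5,179.85 → $4,273.95
Jan 14, sell 8: 8/39 × $905.90 → $185.82
Total COGS = $4,273.95 + $185.82 = $4,459.77
Ending inventory (cost pool remaining) = $720.08

COGS = $4,459.77; ending inventory = $720.08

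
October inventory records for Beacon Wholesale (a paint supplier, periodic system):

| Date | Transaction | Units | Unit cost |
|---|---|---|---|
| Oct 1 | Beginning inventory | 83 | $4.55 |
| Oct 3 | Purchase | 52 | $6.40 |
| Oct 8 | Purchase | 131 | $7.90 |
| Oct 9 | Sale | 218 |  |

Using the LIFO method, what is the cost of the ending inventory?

Oct 9, 218 sold [LIFO — newest first]: 131 @ $7.90 + 52 @ $6.40 + 35 @ $4.55 = $1,526.95
Ending inventory: 48 @ $4.55 = $218.40

Ending inventory = $218.40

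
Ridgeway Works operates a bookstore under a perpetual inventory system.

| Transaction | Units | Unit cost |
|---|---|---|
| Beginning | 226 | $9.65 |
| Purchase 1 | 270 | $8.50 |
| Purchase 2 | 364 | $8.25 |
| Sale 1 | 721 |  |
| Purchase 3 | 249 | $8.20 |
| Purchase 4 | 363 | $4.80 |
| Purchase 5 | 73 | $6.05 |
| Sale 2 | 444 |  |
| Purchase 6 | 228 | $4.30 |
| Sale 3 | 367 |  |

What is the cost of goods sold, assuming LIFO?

COGS = $10,507.40

Sale 1 (721) [LIFO — newest first]: 364 @ $8.25 + 270 @ $8.50 + 87 @ $9.65 = $6,137.55
Sale 2 (444) [LIFO — newest first]: 73 @ $6.05 + 363 @ $4.80 + 8 @ $8.20 = $2,249.65
Sale 3 (367) [LIFO — newest first]: 228 @ $4.30 + 139 @ $8.20 = $2,120.20
Total COGS = $6,137.55 + $2,249.65 + $2,120.20 = $10,507.40
Ending inventory: 139 @ $9.65 + 102 @ $8.20 = $2,177.75
Check: goods available $12,685.15 = COGS $10,507.40 + ending $2,177.75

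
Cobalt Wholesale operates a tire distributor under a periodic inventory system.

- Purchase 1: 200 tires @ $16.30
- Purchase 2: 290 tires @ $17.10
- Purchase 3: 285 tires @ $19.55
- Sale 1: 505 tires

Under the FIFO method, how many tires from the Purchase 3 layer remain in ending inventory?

270

Sale 1 (505) [FIFO — oldest first]: 200 @ $16.30 + 290 @ $17.10 + 15 @ $19.55 = $8,512.25
Ending inventory: 270 @ $19.55 = $5,278.50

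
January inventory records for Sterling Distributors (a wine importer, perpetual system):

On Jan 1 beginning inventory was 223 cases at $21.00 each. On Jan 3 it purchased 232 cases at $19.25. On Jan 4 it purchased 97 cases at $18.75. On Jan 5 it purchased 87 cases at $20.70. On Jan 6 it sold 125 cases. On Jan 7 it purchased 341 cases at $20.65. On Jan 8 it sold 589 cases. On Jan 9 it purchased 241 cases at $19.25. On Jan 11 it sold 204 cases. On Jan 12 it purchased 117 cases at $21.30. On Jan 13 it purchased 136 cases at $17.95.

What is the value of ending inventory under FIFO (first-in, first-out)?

Jan 6, 125 sold [FIFO — oldest first]: 125 @ $21.00 = $2,625.00
Jan 8, 589 sold [FIFO — oldest first]: 98 @ $21.00 + 232 @ $19.25 + 97 @ $18.75 + 87 @ $20.70 + 75 @ $20.65 = $11,692.40
Jan 11, 204 sold [FIFO — oldest first]: 204 @ $20.65 = $4,212.60
Total COGS = $2,625.00 + $11,692.40 + $4,212.60 = $18,530.00
Ending inventory: 62 @ $20.65 + 241 @ $19.25 + 117 @ $21.30 + 136 @ $17.95 = $10,852.85

Ending inventory = $10,852.85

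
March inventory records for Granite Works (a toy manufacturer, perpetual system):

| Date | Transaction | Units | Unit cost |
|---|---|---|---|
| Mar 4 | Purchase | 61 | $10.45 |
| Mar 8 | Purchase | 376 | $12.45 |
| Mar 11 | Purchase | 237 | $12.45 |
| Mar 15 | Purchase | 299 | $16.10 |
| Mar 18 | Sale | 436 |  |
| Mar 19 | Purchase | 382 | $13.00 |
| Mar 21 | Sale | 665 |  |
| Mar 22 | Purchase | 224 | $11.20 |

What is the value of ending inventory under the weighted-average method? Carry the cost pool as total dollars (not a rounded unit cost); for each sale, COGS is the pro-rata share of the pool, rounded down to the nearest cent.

Ending inventory = $5,877.04

After Mar 4: 61 on hand, pool $637.45 (≈ $10.4500 each)
After Mar 8: 437 on hand, pool $5,318.65 (≈ $12.1708 each)
After Mar 11: 674 on hand, pool $8,269.30 (≈ $12.2690 each)
After Mar 15: 973 on hand, pool $13,083.20 (≈ $13.4462 each)
Mar 18, sell 436: 436/973 × $13,083.20 → $5,862.56
After Mar 19: 919 on hand, pool $12,186.64 (≈ $13.2608 each)
Mar 21, sell 665: 665/919 × $12,186.64 → $8,818.40
After Mar 22: 478 on hand, pool $5,877.04 (≈ $12.2951 each)
Total COGS = $5,862.56 + $8,818.40 = $14,680.96
Ending inventory (cost pool remaining) = $5,877.04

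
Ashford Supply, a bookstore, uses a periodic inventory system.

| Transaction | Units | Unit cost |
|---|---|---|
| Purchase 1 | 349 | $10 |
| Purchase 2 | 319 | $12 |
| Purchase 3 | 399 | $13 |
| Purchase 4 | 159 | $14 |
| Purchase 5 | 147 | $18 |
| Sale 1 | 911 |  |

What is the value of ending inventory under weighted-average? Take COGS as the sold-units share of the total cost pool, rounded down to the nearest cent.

Sale 1, sell 911: 911/1373 × $17,377.00 → $11,529.82
Ending inventory (cost pool remaining) = $5,847.18
Check: goods available $17,377.00 = COGS $11,529.82 + ending $5,847.18

Ending inventory = $5,847.18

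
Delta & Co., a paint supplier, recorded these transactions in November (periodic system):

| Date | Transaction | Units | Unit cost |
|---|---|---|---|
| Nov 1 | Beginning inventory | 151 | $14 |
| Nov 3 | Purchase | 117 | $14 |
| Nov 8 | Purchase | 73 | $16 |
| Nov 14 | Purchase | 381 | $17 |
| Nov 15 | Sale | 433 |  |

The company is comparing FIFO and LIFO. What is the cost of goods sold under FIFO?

COGS = $6,484

FIFO COGS: 151 @ $14 + 117 @ $14 + 73 @ $16 + 92 @ $17 = $6,484
LIFO COGS: 381 @ $17 + 52 @ $16 = $7,309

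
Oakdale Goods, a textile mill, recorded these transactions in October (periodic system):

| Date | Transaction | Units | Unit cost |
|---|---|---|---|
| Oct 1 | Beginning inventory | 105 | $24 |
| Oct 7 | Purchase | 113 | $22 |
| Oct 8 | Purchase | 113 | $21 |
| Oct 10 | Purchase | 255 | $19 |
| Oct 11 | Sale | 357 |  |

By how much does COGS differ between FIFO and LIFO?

$886

FIFO COGS: 105 @ $24 + 113 @ $22 + 113 @ $21 + 26 @ $19 = $7,873
LIFO COGS: 255 @ $19 + 102 @ $21 = $6,987
Difference = |$7,873 − $6,987| = $886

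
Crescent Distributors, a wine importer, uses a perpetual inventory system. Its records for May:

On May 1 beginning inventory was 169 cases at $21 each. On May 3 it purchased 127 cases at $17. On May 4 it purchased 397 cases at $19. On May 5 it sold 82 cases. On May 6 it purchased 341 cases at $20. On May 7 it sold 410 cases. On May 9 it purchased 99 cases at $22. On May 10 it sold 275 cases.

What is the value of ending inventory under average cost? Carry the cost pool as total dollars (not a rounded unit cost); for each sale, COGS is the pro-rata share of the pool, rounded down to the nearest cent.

Ending inventory = $7,258.52

After May 1: 169 on hand, pool $3,549.00 (≈ $21.0000 each)
After May 3: 296 on hand, pool $5,708.00 (≈ $19.2838 each)
After May 4: 693 on hand, pool $13,251.00 (≈ $19.1212 each)
May 5, sell 82: 82/693 × $13,251.00 → $1,567.93
After May 6: 952 on hand, pool $18,503.07 (≈ $19.4360 each)
May 7, sell 410: 410/952 × $18,503.07 → $7,968.75
After May 9: 641 on hand, pool $12,712.32 (≈ $19.8320 each)
May 10, sell 275: 275/641 × $12,712.32 → $5,453.80
Total COGS = $1,567.93 + $7,968.75 + $5,453.80 = $14,990.48
Ending inventory (cost pool remaining) = $7,258.52
Check: goods available $22,249.00 = COGS $14,990.48 + ending $7,258.52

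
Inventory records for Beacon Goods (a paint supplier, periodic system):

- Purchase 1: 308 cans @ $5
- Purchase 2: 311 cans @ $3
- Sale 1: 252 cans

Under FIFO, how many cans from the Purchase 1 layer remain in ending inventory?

Sale 1 (252) [FIFO — oldest first]: 252 @ $5 = $1,260
Ending inventory: 56 @ $5 + 311 @ $3 = $1,213

56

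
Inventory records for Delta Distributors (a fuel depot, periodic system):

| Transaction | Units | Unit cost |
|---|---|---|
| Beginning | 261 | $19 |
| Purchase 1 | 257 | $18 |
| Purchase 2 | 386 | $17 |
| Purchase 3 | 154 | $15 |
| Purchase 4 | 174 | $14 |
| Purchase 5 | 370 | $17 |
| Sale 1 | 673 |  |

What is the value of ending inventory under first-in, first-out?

Sale 1 (673) [FIFO — oldest first]: 261 @ $19 + 257 @ $18 + 155 @ $17 = $12,220
Ending inventory: 231 @ $17 + 154 @ $15 + 174 @ $14 + 370 @ $17 = $14,963

Ending inventory = $14,963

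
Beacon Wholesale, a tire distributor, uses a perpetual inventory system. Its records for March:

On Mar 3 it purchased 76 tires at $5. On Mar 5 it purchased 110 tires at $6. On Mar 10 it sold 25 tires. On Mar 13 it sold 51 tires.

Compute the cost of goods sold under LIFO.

Mar 10, 25 sold [LIFO — newest first]: 25 @ $6 = $150
Mar 13, 51 sold [LIFO — newest first]: 51 @ $6 = $306
Total COGS = $150 + $306 = $456
Ending inventory: 76 @ $5 + 34 @ $6 = $584
Check: goods available $1,040 = COGS $456 + ending $584

COGS = $456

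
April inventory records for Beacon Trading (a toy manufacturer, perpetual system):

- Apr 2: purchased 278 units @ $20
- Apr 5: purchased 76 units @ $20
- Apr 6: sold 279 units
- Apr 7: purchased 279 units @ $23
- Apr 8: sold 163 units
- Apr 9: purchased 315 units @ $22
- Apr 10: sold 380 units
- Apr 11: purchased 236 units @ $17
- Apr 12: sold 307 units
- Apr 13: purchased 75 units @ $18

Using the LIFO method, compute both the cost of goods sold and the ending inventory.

COGS = $23,339; ending inventory = $2,450

Apr 6, 279 sold [LIFO — newest first]: 76 @ $20 + 203 @ $20 = $5,580
Apr 8, 163 sold [LIFO — newest first]: 163 @ $23 = $3,749
Apr 10, 380 sold [LIFO — newest first]: 315 @ $22 + 65 @ $23 = $8,425
Apr 12, 307 sold [LIFO — newest first]: 236 @ $17 + 51 @ $23 + 20 @ $20 = $5,585
Total COGS = $5,580 + $3,749 + $8,425 + $5,585 = $23,339
Ending inventory: 55 @ $20 + 75 @ $18 = $2,450
Check: goods available $25,789 = COGS $23,339 + ending $2,450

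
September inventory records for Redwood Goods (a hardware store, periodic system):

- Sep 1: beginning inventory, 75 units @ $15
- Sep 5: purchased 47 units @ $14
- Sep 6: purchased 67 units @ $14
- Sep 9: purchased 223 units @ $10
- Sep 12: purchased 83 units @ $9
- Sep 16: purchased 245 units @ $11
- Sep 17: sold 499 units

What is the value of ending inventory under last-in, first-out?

Sep 17, 499 sold [LIFO — newest first]: 245 @ $11 + 83 @ $9 + 171 @ $10 = $5,152
Ending inventory: 75 @ $15 + 47 @ $14 + 67 @ $14 + 52 @ $10 = $3,241
Check: goods available $8,393 = COGS $5,152 + ending $3,241

Ending inventory = $3,241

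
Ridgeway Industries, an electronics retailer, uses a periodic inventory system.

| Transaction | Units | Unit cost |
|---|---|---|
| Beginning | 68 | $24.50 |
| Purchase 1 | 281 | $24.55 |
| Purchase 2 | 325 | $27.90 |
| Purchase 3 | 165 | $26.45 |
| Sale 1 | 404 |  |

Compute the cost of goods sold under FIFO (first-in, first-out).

COGS = $10,099.05

Sale 1 (404) [FIFO — oldest first]: 68 @ $24.50 + 281 @ $24.55 + 55 @ $27.90 = $10,099.05
Ending inventory: 270 @ $27.90 + 165 @ $26.45 = $11,897.25
Check: goods available $21,996.30 = COGS $10,099.05 + ending $11,897.25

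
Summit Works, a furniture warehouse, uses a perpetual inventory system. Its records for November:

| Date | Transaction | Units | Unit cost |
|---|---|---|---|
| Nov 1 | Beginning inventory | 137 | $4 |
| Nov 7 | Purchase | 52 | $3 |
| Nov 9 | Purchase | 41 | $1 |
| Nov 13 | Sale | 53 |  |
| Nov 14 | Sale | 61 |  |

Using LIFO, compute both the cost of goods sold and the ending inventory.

COGS = $281; ending inventory = $464

Nov 13, 53 sold [LIFO — newest first]: 41 @ $1 + 12 @ $3 = $77
Nov 14, 61 sold [LIFO — newest first]: 40 @ $3 + 21 @ $4 = $204
Total COGS = $77 + $204 = $281
Ending inventory: 116 @ $4 = $464
Check: goods available $745 = COGS $281 + ending $464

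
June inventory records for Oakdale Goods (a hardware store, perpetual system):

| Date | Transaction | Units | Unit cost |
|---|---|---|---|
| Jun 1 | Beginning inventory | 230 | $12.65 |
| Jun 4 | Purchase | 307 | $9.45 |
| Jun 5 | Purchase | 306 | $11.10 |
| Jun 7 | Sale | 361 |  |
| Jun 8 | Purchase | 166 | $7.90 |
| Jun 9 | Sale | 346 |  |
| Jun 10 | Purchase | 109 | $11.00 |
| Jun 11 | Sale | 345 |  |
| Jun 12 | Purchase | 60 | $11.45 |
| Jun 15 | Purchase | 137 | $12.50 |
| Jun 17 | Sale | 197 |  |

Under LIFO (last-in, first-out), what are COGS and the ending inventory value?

COGS = $13,282.25; ending inventory = $834.90

Jun 7, 361 sold [LIFO — newest first]: 306 @ $11.10 + 55 @ $9.45 = $3,916.35
Jun 9, 346 sold [LIFO — newest first]: 166 @ $7.90 + 180 @ $9.45 = $3,012.40
Jun 11, 345 sold [LIFO — newest first]: 109 @ $11.00 + 72 @ $9.45 + 164 @ $12.65 = $3,954.00
Jun 17, 197 sold [LIFO — newest first]: 137 @ $12.50 + 60 @ $11.45 = $2,399.50
Total COGS = $3,916.35 + $3,012.40 + $3,954.00 + $2,399.50 = $13,282.25
Ending inventory: 66 @ $12.65 = $834.90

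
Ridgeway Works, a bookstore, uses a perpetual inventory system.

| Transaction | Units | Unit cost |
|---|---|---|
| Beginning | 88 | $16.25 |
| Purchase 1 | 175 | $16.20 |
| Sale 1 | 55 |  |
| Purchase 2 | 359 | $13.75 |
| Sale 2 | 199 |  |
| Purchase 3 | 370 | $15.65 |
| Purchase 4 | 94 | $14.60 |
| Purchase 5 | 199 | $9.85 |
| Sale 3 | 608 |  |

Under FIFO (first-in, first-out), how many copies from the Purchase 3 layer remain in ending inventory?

Sale 1 (55) [FIFO — oldest first]: 55 @ $16.25 = $893.75
Sale 2 (199) [FIFO — oldest first]: 33 @ $16.25 + 166 @ $16.20 = $3,225.45
Sale 3 (608) [FIFO — oldest first]: 9 @ $16.20 + 359 @ $13.75 + 240 @ $15.65 = $8,838.05
Total COGS = $893.75 + $3,225.45 + $8,838.05 = $12,957.25
Ending inventory: 130 @ $15.65 + 94 @ $14.60 + 199 @ $9.85 = $5,367.05

130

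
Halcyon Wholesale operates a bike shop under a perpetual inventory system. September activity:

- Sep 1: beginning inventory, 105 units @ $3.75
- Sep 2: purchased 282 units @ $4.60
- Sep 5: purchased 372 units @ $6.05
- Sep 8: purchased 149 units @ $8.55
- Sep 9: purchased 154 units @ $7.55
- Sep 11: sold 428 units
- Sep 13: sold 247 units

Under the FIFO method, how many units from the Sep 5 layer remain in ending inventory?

84

Sep 11, 428 sold [FIFO — oldest first]: 105 @ $3.75 + 282 @ $4.60 + 41 @ $6.05 = $1,939.00
Sep 13, 247 sold [FIFO — oldest first]: 247 @ $6.05 = $1,494.35
Total COGS = $1,939.00 + $1,494.35 = $3,433.35
Ending inventory: 84 @ $6.05 + 149 @ $8.55 + 154 @ $7.55 = $2,944.85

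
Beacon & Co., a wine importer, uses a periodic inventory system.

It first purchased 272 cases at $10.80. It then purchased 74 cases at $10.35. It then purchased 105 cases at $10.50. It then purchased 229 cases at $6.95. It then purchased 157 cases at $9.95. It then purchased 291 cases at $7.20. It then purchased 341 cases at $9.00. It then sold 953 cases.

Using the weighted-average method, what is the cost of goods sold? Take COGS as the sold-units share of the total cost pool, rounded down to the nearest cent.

COGS = $8,514.00

Sale 1, sell 953: 953/1469 × $13,123.90 → $8,514.00
Ending inventory (cost pool remaining) = $4,609.90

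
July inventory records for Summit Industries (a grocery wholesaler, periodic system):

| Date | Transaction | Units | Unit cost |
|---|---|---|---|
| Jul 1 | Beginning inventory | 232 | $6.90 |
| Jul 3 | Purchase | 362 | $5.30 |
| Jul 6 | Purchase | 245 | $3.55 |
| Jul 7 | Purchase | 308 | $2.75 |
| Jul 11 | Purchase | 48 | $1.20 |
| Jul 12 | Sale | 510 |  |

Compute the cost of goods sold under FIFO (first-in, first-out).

Jul 12, 510 sold [FIFO — oldest first]: 232 @ $6.90 + 278 @ $5.30 = $3,074.20
Ending inventory: 84 @ $5.30 + 245 @ $3.55 + 308 @ $2.75 + 48 @ $1.20 = $2,219.55
Check: goods available $5,293.75 = COGS $3,074.20 + ending $2,219.55

COGS = $3,074.20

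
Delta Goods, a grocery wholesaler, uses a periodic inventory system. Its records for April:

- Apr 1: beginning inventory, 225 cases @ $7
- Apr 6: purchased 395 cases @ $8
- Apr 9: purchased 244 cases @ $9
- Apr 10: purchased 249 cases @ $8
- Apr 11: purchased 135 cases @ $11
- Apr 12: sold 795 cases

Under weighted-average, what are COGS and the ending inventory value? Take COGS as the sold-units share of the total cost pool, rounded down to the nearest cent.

Apr 12, sell 795: 795/1248 × $10,408.00 → $6,630.09
Ending inventory (cost pool remaining) = $3,777.91

COGS = $6,630.09; ending inventory = $3,777.91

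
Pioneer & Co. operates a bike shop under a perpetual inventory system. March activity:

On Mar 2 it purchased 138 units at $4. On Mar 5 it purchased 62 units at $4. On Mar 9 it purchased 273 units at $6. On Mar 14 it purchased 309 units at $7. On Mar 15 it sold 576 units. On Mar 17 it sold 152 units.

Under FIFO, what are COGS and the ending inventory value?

COGS = $4,223; ending inventory = $378

Mar 15, 576 sold [FIFO — oldest first]: 138 @ $4 + 62 @ $4 + 273 @ $6 + 103 @ $7 = $3,159
Mar 17, 152 sold [FIFO — oldest first]: 152 @ $7 = $1,064
Total COGS = $3,159 + $1,064 = $4,223
Ending inventory: 54 @ $7 = $378
Check: goods available $4,601 = COGS $4,223 + ending $378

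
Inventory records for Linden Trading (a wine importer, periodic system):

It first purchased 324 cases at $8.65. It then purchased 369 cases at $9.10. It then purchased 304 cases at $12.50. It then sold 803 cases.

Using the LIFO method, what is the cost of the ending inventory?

Ending inventory = $1,678.10

Sale 1 (803) [LIFO — newest first]: 304 @ $12.50 + 369 @ $9.10 + 130 @ $8.65 = $8,282.40
Ending inventory: 194 @ $8.65 = $1,678.10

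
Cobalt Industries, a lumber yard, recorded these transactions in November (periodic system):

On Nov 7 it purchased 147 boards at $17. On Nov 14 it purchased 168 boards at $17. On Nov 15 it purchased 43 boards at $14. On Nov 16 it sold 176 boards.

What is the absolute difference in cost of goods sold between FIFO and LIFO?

$129

FIFO COGS: 147 @ $17 + 29 @ $17 = $2,992
LIFO COGS: 43 @ $14 + 133 @ $17 = $2,863
Difference = |$2,992 − $2,863| = $129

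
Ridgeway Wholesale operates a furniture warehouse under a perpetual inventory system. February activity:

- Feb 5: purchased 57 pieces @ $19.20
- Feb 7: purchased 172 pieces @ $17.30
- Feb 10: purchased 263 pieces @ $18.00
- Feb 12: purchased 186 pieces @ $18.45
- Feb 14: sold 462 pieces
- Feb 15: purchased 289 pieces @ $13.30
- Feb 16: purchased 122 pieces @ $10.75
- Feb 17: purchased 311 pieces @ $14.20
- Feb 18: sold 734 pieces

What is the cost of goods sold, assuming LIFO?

COGS = $18,169.60

Feb 14, 462 sold [LIFO — newest first]: 186 @ $18.45 + 263 @ $18.00 + 13 @ $17.30 = $8,390.60
Feb 18, 734 sold [LIFO — newest first]: 311 @ $14.20 + 122 @ $10.75 + 289 @ $13.30 + 12 @ $17.30 = $9,779.00
Total COGS = $8,390.60 + $9,779.00 = $18,169.60
Ending inventory: 57 @ $19.20 + 147 @ $17.30 = $3,637.50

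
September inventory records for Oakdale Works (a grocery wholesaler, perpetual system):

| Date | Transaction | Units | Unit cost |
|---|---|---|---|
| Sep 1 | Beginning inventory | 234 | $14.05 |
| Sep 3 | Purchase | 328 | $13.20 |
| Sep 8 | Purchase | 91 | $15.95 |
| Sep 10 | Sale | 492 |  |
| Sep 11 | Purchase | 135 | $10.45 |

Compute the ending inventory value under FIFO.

Ending inventory = $3,786.20

Sep 10, 492 sold [FIFO — oldest first]: 234 @ $14.05 + 258 @ $13.20 = $6,693.30
Ending inventory: 70 @ $13.20 + 91 @ $15.95 + 135 @ $10.45 = $3,786.20
Check: goods available $10,479.50 = COGS $6,693.30 + ending $3,786.20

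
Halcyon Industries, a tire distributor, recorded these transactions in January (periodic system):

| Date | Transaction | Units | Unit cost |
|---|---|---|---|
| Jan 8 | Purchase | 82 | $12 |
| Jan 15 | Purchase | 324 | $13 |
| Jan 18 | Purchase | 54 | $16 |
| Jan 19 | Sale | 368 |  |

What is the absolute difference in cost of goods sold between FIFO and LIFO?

FIFO COGS: 82 @ $12 + 286 @ $13 = $4,702
LIFO COGS: 54 @ $16 + 314 @ $13 = $4,946
Difference = |$4,702 − $4,946| = $244

$244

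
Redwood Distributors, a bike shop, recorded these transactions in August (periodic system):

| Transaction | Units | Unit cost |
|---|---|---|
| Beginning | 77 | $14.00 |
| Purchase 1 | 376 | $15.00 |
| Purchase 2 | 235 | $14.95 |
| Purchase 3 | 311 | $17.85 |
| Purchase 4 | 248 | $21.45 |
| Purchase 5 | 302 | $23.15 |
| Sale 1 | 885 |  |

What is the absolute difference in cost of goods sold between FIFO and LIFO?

FIFO COGS: 77 @ $14.00 + 376 @ $15.00 + 235 @ $14.95 + 197 @ $17.85 = $13,747.70
LIFO COGS: 302 @ $23.15 + 248 @ $21.45 + 311 @ $17.85 + 24 @ $14.95 = $18,221.05
Difference = |$13,747.70 − $18,221.05| = $4,473.35

$4,473.35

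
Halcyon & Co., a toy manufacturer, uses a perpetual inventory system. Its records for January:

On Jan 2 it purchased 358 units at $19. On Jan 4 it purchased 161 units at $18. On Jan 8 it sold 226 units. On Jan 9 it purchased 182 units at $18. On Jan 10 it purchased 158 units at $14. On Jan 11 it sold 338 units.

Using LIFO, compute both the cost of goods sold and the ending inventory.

COGS = $9,585; ending inventory = $5,603

Jan 8, 226 sold [LIFO — newest first]: 161 @ $18 + 65 @ $19 = $4,133
Jan 11, 338 sold [LIFO — newest first]: 158 @ $14 + 180 @ $18 = $5,452
Total COGS = $4,133 + $5,452 = $9,585
Ending inventory: 293 @ $19 + 2 @ $18 = $5,603
Check: goods available $15,188 = COGS $9,585 + ending $5,603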